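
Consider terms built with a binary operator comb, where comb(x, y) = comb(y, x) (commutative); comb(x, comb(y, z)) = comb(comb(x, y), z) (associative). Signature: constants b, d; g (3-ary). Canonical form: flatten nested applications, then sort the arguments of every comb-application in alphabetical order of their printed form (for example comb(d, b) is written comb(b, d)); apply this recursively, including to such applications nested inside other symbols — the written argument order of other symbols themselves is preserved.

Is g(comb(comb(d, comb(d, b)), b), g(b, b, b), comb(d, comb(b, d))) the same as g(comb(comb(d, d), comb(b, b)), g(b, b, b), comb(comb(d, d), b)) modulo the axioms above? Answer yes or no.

Left:  g(comb(comb(d, comb(d, b)), b), g(b, b, b), comb(d, comb(b, d)))
  Descend into:  comb(comb(d, comb(d, b)), b)
  Flatten:  comb(d, d, b, b)
  Order the arguments:  comb(b, b, d, d)
  Rebuild:  g(comb(b, b, d, d), g(b, b, b), comb(b, d, d))
Right:  g(comb(comb(d, d), comb(b, b)), g(b, b, b), comb(comb(d, d), b))
  Descend into:  comb(comb(d, d), comb(b, b))
  Un-nest:  comb(d, d, b, b)
  Sort:  comb(b, b, d, d)
  Rebuild:  g(comb(b, b, d, d), g(b, b, b), comb(b, d, d))

Answer: yes — both canonical forms are g(comb(b, b, d, d), g(b, b, b), comb(b, d, d))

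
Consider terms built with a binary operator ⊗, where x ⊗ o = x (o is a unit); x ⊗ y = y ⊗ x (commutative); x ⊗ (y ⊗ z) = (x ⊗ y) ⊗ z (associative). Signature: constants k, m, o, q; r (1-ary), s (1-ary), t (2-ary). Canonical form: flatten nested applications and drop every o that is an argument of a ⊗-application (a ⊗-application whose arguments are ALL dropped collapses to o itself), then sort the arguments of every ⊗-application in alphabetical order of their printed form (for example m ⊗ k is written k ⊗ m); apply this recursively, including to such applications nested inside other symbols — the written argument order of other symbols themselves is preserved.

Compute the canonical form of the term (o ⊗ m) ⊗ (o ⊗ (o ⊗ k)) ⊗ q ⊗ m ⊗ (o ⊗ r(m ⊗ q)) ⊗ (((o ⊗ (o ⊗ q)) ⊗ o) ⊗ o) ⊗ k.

Un-nest:  o ⊗ m ⊗ o ⊗ o ⊗ k ⊗ q ⊗ m ⊗ o ⊗ r(m ⊗ q) ⊗ o ⊗ o ⊗ q ⊗ o ⊗ o ⊗ k
Unit:  drop o (×8)
Sort:  k ⊗ k ⊗ m ⊗ m ⊗ q ⊗ q ⊗ r(m ⊗ q)

Answer: k ⊗ k ⊗ m ⊗ m ⊗ q ⊗ q ⊗ r(m ⊗ q)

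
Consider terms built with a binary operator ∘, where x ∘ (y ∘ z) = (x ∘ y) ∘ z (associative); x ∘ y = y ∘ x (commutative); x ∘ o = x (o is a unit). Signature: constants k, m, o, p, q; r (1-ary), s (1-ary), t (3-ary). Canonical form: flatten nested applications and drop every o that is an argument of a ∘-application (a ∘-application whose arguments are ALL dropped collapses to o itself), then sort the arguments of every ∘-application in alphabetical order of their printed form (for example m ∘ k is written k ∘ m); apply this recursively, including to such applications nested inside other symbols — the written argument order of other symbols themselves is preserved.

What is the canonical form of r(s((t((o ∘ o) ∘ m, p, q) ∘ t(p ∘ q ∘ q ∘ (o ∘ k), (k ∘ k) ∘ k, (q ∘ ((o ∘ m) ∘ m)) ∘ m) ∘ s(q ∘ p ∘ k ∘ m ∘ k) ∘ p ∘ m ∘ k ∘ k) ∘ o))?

Answer: r(s(k ∘ k ∘ m ∘ p ∘ s(k ∘ k ∘ m ∘ p ∘ q) ∘ t(k ∘ p ∘ q ∘ q, k ∘ k ∘ k, m ∘ m ∘ m ∘ q) ∘ t(m, p, q)))

Derivation:
Descend into:  (t((o ∘ o) ∘ m, p, q) ∘ t(p ∘ q ∘ q ∘ (o ∘ k), (k ∘ k) ∘ k, (q ∘ ((o ∘ m) ∘ m)) ∘ m) ∘ s(q ∘ p ∘ k ∘ m ∘ k) ∘ p ∘ m ∘ k ∘ k) ∘ o
Merge nested applications:  t((o ∘ o) ∘ m, p, q) ∘ t(p ∘ q ∘ q ∘ (o ∘ k), (k ∘ k) ∘ k, (q ∘ ((o ∘ m) ∘ m)) ∘ m) ∘ s(q ∘ p ∘ k ∘ m ∘ k) ∘ p ∘ m ∘ k ∘ k ∘ o
Simplify inside:  t((o ∘ o) ∘ m, p, q)  →  t(m, p, q)
Simplify inside:  t(p ∘ q ∘ q ∘ (o ∘ k), (k ∘ k) ∘ k, (q ∘ ((o ∘ m) ∘ m)) ∘ m)  →  t(k ∘ p ∘ q ∘ q, k ∘ k ∘ k, m ∘ m ∘ m ∘ q)
Inside:  s(q ∘ p ∘ k ∘ m ∘ k)  →  s(k ∘ k ∘ m ∘ p ∘ q)
Units out:  drop o
Sort:  k ∘ k ∘ m ∘ p ∘ s(k ∘ k ∘ m ∘ p ∘ q) ∘ t(k ∘ p ∘ q ∘ q, k ∘ k ∘ k, m ∘ m ∘ m ∘ q) ∘ t(m, p, q)
Rebuild:  r(s(k ∘ k ∘ m ∘ p ∘ s(k ∘ k ∘ m ∘ p ∘ q) ∘ t(k ∘ p ∘ q ∘ q, k ∘ k ∘ k, m ∘ m ∘ m ∘ q) ∘ t(m, p, q)))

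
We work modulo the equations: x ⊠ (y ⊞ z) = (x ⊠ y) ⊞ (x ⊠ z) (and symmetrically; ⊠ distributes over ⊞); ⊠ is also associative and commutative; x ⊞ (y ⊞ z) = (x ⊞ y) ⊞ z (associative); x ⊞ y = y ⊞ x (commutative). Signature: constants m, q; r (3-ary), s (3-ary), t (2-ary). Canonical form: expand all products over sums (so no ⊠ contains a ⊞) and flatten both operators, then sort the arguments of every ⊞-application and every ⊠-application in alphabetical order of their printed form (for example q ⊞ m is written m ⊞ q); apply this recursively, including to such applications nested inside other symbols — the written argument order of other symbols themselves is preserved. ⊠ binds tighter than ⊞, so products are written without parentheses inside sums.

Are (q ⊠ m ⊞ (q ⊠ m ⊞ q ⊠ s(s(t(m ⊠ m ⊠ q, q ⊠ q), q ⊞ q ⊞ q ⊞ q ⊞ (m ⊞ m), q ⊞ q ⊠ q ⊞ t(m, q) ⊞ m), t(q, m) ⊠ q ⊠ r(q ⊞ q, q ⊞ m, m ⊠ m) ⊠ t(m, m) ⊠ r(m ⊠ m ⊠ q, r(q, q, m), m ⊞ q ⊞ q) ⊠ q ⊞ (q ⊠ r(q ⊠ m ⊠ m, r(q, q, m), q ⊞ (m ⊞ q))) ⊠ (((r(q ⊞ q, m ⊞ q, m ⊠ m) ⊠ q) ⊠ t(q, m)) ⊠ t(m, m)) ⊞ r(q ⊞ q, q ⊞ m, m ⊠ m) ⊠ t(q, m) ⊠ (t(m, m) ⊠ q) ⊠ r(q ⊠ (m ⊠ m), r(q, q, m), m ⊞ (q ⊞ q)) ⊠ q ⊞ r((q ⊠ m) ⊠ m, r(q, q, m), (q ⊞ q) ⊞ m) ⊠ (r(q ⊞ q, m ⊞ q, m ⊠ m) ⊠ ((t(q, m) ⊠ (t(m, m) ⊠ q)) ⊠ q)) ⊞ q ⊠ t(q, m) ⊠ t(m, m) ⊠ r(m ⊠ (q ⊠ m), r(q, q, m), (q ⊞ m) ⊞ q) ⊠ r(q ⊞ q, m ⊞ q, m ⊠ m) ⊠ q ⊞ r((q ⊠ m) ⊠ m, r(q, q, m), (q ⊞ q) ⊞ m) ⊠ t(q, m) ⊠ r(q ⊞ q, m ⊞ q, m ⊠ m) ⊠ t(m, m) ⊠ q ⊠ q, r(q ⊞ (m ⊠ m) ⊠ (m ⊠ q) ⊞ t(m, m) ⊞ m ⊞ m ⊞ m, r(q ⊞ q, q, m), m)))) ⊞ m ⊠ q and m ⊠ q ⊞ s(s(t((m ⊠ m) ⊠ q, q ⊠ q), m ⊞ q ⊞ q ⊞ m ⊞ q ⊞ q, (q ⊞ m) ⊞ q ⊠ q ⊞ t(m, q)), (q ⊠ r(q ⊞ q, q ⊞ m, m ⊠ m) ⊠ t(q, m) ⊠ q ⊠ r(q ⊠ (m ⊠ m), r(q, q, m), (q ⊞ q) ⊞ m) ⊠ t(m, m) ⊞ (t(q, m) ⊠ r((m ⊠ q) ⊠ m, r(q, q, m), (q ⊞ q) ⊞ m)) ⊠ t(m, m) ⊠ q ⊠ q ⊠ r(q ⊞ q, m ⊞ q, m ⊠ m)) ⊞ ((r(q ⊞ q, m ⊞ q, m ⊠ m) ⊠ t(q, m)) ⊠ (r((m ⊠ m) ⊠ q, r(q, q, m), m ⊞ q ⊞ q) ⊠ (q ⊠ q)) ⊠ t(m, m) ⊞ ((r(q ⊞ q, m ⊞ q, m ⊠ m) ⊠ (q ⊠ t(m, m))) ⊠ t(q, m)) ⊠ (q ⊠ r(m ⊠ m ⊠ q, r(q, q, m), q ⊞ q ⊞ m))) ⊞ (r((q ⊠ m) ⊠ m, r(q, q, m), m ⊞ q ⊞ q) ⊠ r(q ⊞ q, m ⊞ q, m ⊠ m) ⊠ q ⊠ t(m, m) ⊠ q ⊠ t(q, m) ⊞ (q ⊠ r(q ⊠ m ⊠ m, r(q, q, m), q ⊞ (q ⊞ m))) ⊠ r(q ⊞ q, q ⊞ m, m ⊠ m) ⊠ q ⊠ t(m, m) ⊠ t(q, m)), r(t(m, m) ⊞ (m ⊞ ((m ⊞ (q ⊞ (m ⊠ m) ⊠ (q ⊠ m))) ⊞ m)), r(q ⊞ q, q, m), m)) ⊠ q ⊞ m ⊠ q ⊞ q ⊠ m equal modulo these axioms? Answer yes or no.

Answer: yes — both canonical forms are m ⊠ q ⊞ m ⊠ q ⊞ m ⊠ q ⊞ q ⊠ s(s(t(m ⊠ m ⊠ q, q ⊠ q), m ⊞ m ⊞ q ⊞ q ⊞ q ⊞ q, m ⊞ q ⊞ q ⊠ q ⊞ t(m, q)), q ⊠ q ⊠ r(m ⊠ m ⊠ q, r(q, q, m), m ⊞ q ⊞ q) ⊠ r(q ⊞ q, m ⊞ q, m ⊠ m) ⊠ t(m, m) ⊠ t(q, m) ⊞ q ⊠ q ⊠ r(m ⊠ m ⊠ q, r(q, q, m), m ⊞ q ⊞ q) ⊠ r(q ⊞ q, m ⊞ q, m ⊠ m) ⊠ t(m, m) ⊠ t(q, m) ⊞ q ⊠ q ⊠ r(m ⊠ m ⊠ q, r(q, q, m), m ⊞ q ⊞ q) ⊠ r(q ⊞ q, m ⊞ q, m ⊠ m) ⊠ t(m, m) ⊠ t(q, m) ⊞ q ⊠ q ⊠ r(m ⊠ m ⊠ q, r(q, q, m), m ⊞ q ⊞ q) ⊠ r(q ⊞ q, m ⊞ q, m ⊠ m) ⊠ t(m, m) ⊠ t(q, m) ⊞ q ⊠ q ⊠ r(m ⊠ m ⊠ q, r(q, q, m), m ⊞ q ⊞ q) ⊠ r(q ⊞ q, m ⊞ q, m ⊠ m) ⊠ t(m, m) ⊠ t(q, m) ⊞ q ⊠ q ⊠ r(m ⊠ m ⊠ q, r(q, q, m), m ⊞ q ⊞ q) ⊠ r(q ⊞ q, m ⊞ q, m ⊠ m) ⊠ t(m, m) ⊠ t(q, m), r(m ⊞ m ⊞ m ⊞ m ⊠ m ⊠ m ⊠ q ⊞ q ⊞ t(m, m), r(q ⊞ q, q, m), m))

Derivation:
Left:  (q ⊠ m ⊞ (q ⊠ m ⊞ q ⊠ s(s(t(m ⊠ m ⊠ q, q ⊠ q), q ⊞ q ⊞ q ⊞ q ⊞ (m ⊞ m), q ⊞ q ⊠ q ⊞ t(m, q) ⊞ m), t(q, m) ⊠ q ⊠ r(q ⊞ q, q ⊞ m, m ⊠ m) ⊠ t(m, m) ⊠ r(m ⊠ m ⊠ q, r(q, q, m), m ⊞ q ⊞ q) ⊠ q ⊞ (q ⊠ r(q ⊠ m ⊠ m, r(q, q, m), q ⊞ (m ⊞ q))) ⊠ (((r(q ⊞ q, m ⊞ q, m ⊠ m) ⊠ q) ⊠ t(q, m)) ⊠ t(m, m)) ⊞ r(q ⊞ q, q ⊞ m, m ⊠ m) ⊠ t(q, m) ⊠ (t(m, m) ⊠ q) ⊠ r(q ⊠ (m ⊠ m), r(q, q, m), m ⊞ (q ⊞ q)) ⊠ q ⊞ r((q ⊠ m) ⊠ m, r(q, q, m), (q ⊞ q) ⊞ m) ⊠ (r(q ⊞ q, m ⊞ q, m ⊠ m) ⊠ ((t(q, m) ⊠ (t(m, m) ⊠ q)) ⊠ q)) ⊞ q ⊠ t(q, m) ⊠ t(m, m) ⊠ r(m ⊠ (q ⊠ m), r(q, q, m), (q ⊞ m) ⊞ q) ⊠ r(q ⊞ q, m ⊞ q, m ⊠ m) ⊠ q ⊞ r((q ⊠ m) ⊠ m, r(q, q, m), (q ⊞ q) ⊞ m) ⊠ t(q, m) ⊠ r(q ⊞ q, m ⊞ q, m ⊠ m) ⊠ t(m, m) ⊠ q ⊠ q, r(q ⊞ (m ⊠ m) ⊠ (m ⊠ q) ⊞ t(m, m) ⊞ m ⊞ m ⊞ m, r(q ⊞ q, q, m), m)))) ⊞ m ⊠ q
  Flatten:  m ⊠ q ⊞ m ⊠ q ⊞ q ⊠ s(s(t(m ⊠ m ⊠ q, q ⊠ q), m ⊞ m ⊞ q ⊞ q ⊞ q ⊞ q, m ⊞ q ⊞ q ⊠ q ⊞ t(m, q)), q ⊠ q ⊠ r(m ⊠ m ⊠ q, r(q, q, m), m ⊞ q ⊞ q) ⊠ r(q ⊞ q, m ⊞ q, m ⊠ m) ⊠ t(m, m) ⊠ t(q, m) ⊞ q ⊠ q ⊠ r(m ⊠ m ⊠ q, r(q, q, m), m ⊞ q ⊞ q) ⊠ r(q ⊞ q, m ⊞ q, m ⊠ m) ⊠ t(m, m) ⊠ t(q, m) ⊞ q ⊠ q ⊠ r(m ⊠ m ⊠ q, r(q, q, m), m ⊞ q ⊞ q) ⊠ r(q ⊞ q, m ⊞ q, m ⊠ m) ⊠ t(m, m) ⊠ t(q, m) ⊞ q ⊠ q ⊠ r(m ⊠ m ⊠ q, r(q, q, m), m ⊞ q ⊞ q) ⊠ r(q ⊞ q, m ⊞ q, m ⊠ m) ⊠ t(m, m) ⊠ t(q, m) ⊞ q ⊠ q ⊠ r(m ⊠ m ⊠ q, r(q, q, m), m ⊞ q ⊞ q) ⊠ r(q ⊞ q, m ⊞ q, m ⊠ m) ⊠ t(m, m) ⊠ t(q, m) ⊞ q ⊠ q ⊠ r(m ⊠ m ⊠ q, r(q, q, m), m ⊞ q ⊞ q) ⊠ r(q ⊞ q, m ⊞ q, m ⊠ m) ⊠ t(m, m) ⊠ t(q, m), r(m ⊞ m ⊞ m ⊞ m ⊠ m ⊠ m ⊠ q ⊞ q ⊞ t(m, m), r(q ⊞ q, q, m), m)) ⊞ m ⊠ q
  Order the arguments:  m ⊠ q ⊞ m ⊠ q ⊞ m ⊠ q ⊞ q ⊠ s(s(t(m ⊠ m ⊠ q, q ⊠ q), m ⊞ m ⊞ q ⊞ q ⊞ q ⊞ q, m ⊞ q ⊞ q ⊠ q ⊞ t(m, q)), q ⊠ q ⊠ r(m ⊠ m ⊠ q, r(q, q, m), m ⊞ q ⊞ q) ⊠ r(q ⊞ q, m ⊞ q, m ⊠ m) ⊠ t(m, m) ⊠ t(q, m) ⊞ q ⊠ q ⊠ r(m ⊠ m ⊠ q, r(q, q, m), m ⊞ q ⊞ q) ⊠ r(q ⊞ q, m ⊞ q, m ⊠ m) ⊠ t(m, m) ⊠ t(q, m) ⊞ q ⊠ q ⊠ r(m ⊠ m ⊠ q, r(q, q, m), m ⊞ q ⊞ q) ⊠ r(q ⊞ q, m ⊞ q, m ⊠ m) ⊠ t(m, m) ⊠ t(q, m) ⊞ q ⊠ q ⊠ r(m ⊠ m ⊠ q, r(q, q, m), m ⊞ q ⊞ q) ⊠ r(q ⊞ q, m ⊞ q, m ⊠ m) ⊠ t(m, m) ⊠ t(q, m) ⊞ q ⊠ q ⊠ r(m ⊠ m ⊠ q, r(q, q, m), m ⊞ q ⊞ q) ⊠ r(q ⊞ q, m ⊞ q, m ⊠ m) ⊠ t(m, m) ⊠ t(q, m) ⊞ q ⊠ q ⊠ r(m ⊠ m ⊠ q, r(q, q, m), m ⊞ q ⊞ q) ⊠ r(q ⊞ q, m ⊞ q, m ⊠ m) ⊠ t(m, m) ⊠ t(q, m), r(m ⊞ m ⊞ m ⊞ m ⊠ m ⊠ m ⊠ q ⊞ q ⊞ t(m, m), r(q ⊞ q, q, m), m))
Right:  m ⊠ q ⊞ s(s(t((m ⊠ m) ⊠ q, q ⊠ q), m ⊞ q ⊞ q ⊞ m ⊞ q ⊞ q, (q ⊞ m) ⊞ q ⊠ q ⊞ t(m, q)), (q ⊠ r(q ⊞ q, q ⊞ m, m ⊠ m) ⊠ t(q, m) ⊠ q ⊠ r(q ⊠ (m ⊠ m), r(q, q, m), (q ⊞ q) ⊞ m) ⊠ t(m, m) ⊞ (t(q, m) ⊠ r((m ⊠ q) ⊠ m, r(q, q, m), (q ⊞ q) ⊞ m)) ⊠ t(m, m) ⊠ q ⊠ q ⊠ r(q ⊞ q, m ⊞ q, m ⊠ m)) ⊞ ((r(q ⊞ q, m ⊞ q, m ⊠ m) ⊠ t(q, m)) ⊠ (r((m ⊠ m) ⊠ q, r(q, q, m), m ⊞ q ⊞ q) ⊠ (q ⊠ q)) ⊠ t(m, m) ⊞ ((r(q ⊞ q, m ⊞ q, m ⊠ m) ⊠ (q ⊠ t(m, m))) ⊠ t(q, m)) ⊠ (q ⊠ r(m ⊠ m ⊠ q, r(q, q, m), q ⊞ q ⊞ m))) ⊞ (r((q ⊠ m) ⊠ m, r(q, q, m), m ⊞ q ⊞ q) ⊠ r(q ⊞ q, m ⊞ q, m ⊠ m) ⊠ q ⊠ t(m, m) ⊠ q ⊠ t(q, m) ⊞ (q ⊠ r(q ⊠ m ⊠ m, r(q, q, m), q ⊞ (q ⊞ m))) ⊠ r(q ⊞ q, q ⊞ m, m ⊠ m) ⊠ q ⊠ t(m, m) ⊠ t(q, m)), r(t(m, m) ⊞ (m ⊞ ((m ⊞ (q ⊞ (m ⊠ m) ⊠ (q ⊠ m))) ⊞ m)), r(q ⊞ q, q, m), m)) ⊠ q ⊞ m ⊠ q ⊞ q ⊠ m
  Un-nest:  m ⊠ q ⊞ q ⊠ s(s(t(m ⊠ m ⊠ q, q ⊠ q), m ⊞ m ⊞ q ⊞ q ⊞ q ⊞ q, m ⊞ q ⊞ q ⊠ q ⊞ t(m, q)), q ⊠ q ⊠ r(m ⊠ m ⊠ q, r(q, q, m), m ⊞ q ⊞ q) ⊠ r(q ⊞ q, m ⊞ q, m ⊠ m) ⊠ t(m, m) ⊠ t(q, m) ⊞ q ⊠ q ⊠ r(m ⊠ m ⊠ q, r(q, q, m), m ⊞ q ⊞ q) ⊠ r(q ⊞ q, m ⊞ q, m ⊠ m) ⊠ t(m, m) ⊠ t(q, m) ⊞ q ⊠ q ⊠ r(m ⊠ m ⊠ q, r(q, q, m), m ⊞ q ⊞ q) ⊠ r(q ⊞ q, m ⊞ q, m ⊠ m) ⊠ t(m, m) ⊠ t(q, m) ⊞ q ⊠ q ⊠ r(m ⊠ m ⊠ q, r(q, q, m), m ⊞ q ⊞ q) ⊠ r(q ⊞ q, m ⊞ q, m ⊠ m) ⊠ t(m, m) ⊠ t(q, m) ⊞ q ⊠ q ⊠ r(m ⊠ m ⊠ q, r(q, q, m), m ⊞ q ⊞ q) ⊠ r(q ⊞ q, m ⊞ q, m ⊠ m) ⊠ t(m, m) ⊠ t(q, m) ⊞ q ⊠ q ⊠ r(m ⊠ m ⊠ q, r(q, q, m), m ⊞ q ⊞ q) ⊠ r(q ⊞ q, m ⊞ q, m ⊠ m) ⊠ t(m, m) ⊠ t(q, m), r(m ⊞ m ⊞ m ⊞ m ⊠ m ⊠ m ⊠ q ⊞ q ⊞ t(m, m), r(q ⊞ q, q, m), m)) ⊞ m ⊠ q ⊞ m ⊠ q
  Order the arguments:  m ⊠ q ⊞ m ⊠ q ⊞ m ⊠ q ⊞ q ⊠ s(s(t(m ⊠ m ⊠ q, q ⊠ q), m ⊞ m ⊞ q ⊞ q ⊞ q ⊞ q, m ⊞ q ⊞ q ⊠ q ⊞ t(m, q)), q ⊠ q ⊠ r(m ⊠ m ⊠ q, r(q, q, m), m ⊞ q ⊞ q) ⊠ r(q ⊞ q, m ⊞ q, m ⊠ m) ⊠ t(m, m) ⊠ t(q, m) ⊞ q ⊠ q ⊠ r(m ⊠ m ⊠ q, r(q, q, m), m ⊞ q ⊞ q) ⊠ r(q ⊞ q, m ⊞ q, m ⊠ m) ⊠ t(m, m) ⊠ t(q, m) ⊞ q ⊠ q ⊠ r(m ⊠ m ⊠ q, r(q, q, m), m ⊞ q ⊞ q) ⊠ r(q ⊞ q, m ⊞ q, m ⊠ m) ⊠ t(m, m) ⊠ t(q, m) ⊞ q ⊠ q ⊠ r(m ⊠ m ⊠ q, r(q, q, m), m ⊞ q ⊞ q) ⊠ r(q ⊞ q, m ⊞ q, m ⊠ m) ⊠ t(m, m) ⊠ t(q, m) ⊞ q ⊠ q ⊠ r(m ⊠ m ⊠ q, r(q, q, m), m ⊞ q ⊞ q) ⊠ r(q ⊞ q, m ⊞ q, m ⊠ m) ⊠ t(m, m) ⊠ t(q, m) ⊞ q ⊠ q ⊠ r(m ⊠ m ⊠ q, r(q, q, m), m ⊞ q ⊞ q) ⊠ r(q ⊞ q, m ⊞ q, m ⊠ m) ⊠ t(m, m) ⊠ t(q, m), r(m ⊞ m ⊞ m ⊞ m ⊠ m ⊠ m ⊠ q ⊞ q ⊞ t(m, m), r(q ⊞ q, q, m), m))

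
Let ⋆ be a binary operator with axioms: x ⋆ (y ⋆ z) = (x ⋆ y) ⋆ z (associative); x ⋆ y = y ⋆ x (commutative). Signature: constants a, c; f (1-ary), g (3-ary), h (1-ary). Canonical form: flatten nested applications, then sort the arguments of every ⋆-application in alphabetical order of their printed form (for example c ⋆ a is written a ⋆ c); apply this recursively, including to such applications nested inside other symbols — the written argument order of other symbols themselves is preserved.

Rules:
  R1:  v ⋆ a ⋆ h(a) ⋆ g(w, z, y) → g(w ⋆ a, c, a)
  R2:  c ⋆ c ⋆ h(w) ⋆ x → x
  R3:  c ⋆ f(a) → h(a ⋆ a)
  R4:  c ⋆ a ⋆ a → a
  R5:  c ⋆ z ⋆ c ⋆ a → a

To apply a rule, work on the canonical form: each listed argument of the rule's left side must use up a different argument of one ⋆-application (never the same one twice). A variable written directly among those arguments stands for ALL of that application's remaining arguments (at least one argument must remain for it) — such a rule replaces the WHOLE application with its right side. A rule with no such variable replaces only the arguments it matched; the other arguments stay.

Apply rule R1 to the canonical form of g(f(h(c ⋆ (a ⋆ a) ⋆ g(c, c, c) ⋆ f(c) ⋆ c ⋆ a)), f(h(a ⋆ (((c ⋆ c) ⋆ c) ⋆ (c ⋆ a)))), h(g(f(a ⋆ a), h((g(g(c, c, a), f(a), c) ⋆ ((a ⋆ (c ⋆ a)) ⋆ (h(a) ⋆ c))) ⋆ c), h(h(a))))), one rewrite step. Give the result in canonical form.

Canonical form:  g(f(h(a ⋆ a ⋆ a ⋆ c ⋆ c ⋆ f(c) ⋆ g(c, c, c))), f(h(a ⋆ a ⋆ c ⋆ c ⋆ c ⋆ c)), h(g(f(a ⋆ a), h(a ⋆ a ⋆ c ⋆ c ⋆ c ⋆ g(g(c, c, a), f(a), c) ⋆ h(a)), h(h(a)))))
R1 matches:  uses a, g(g(c, c, a), f(a), c), h(a);  v := a ⋆ c ⋆ c ⋆ c, w := g(c, c, a), y := c, z := f(a)
Every leftover argument binds to the variable; the entire application is replaced.
Result:  g(f(h(a ⋆ a ⋆ a ⋆ c ⋆ c ⋆ f(c) ⋆ g(c, c, c))), f(h(a ⋆ a ⋆ c ⋆ c ⋆ c ⋆ c)), h(g(f(a ⋆ a), h(g(a ⋆ g(c, c, a), c, a)), h(h(a)))))

Answer: g(f(h(a ⋆ a ⋆ a ⋆ c ⋆ c ⋆ f(c) ⋆ g(c, c, c))), f(h(a ⋆ a ⋆ c ⋆ c ⋆ c ⋆ c)), h(g(f(a ⋆ a), h(g(a ⋆ g(c, c, a), c, a)), h(h(a)))))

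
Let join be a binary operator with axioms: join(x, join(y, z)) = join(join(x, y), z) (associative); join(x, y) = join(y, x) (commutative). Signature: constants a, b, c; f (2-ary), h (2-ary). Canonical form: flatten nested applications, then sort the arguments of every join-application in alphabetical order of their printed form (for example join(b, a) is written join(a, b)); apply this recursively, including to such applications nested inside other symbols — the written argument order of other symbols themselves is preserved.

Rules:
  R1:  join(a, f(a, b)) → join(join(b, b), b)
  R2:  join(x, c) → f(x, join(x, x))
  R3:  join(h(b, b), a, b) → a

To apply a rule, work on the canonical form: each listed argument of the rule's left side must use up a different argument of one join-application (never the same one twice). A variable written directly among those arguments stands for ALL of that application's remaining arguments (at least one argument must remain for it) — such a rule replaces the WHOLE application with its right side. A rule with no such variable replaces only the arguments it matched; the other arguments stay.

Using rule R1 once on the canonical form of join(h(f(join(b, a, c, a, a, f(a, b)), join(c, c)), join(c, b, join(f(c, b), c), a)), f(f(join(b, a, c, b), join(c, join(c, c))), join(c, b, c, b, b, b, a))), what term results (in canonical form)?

Canonical form:  join(f(f(join(a, b, b, c), join(c, c, c)), join(a, b, b, b, b, c, c)), h(f(join(a, a, a, b, c, f(a, b)), join(c, c)), join(a, b, c, c, f(c, b))))
Match R1:  consume a, f(a, b)
New term:  join(f(f(join(a, b, b, c), join(c, c, c)), join(a, b, b, b, b, c, c)), h(f(join(a, a, b, b, b, b, c), join(c, c)), join(a, b, c, c, f(c, b))))

Answer: join(f(f(join(a, b, b, c), join(c, c, c)), join(a, b, b, b, b, c, c)), h(f(join(a, a, b, b, b, b, c), join(c, c)), join(a, b, c, c, f(c, b))))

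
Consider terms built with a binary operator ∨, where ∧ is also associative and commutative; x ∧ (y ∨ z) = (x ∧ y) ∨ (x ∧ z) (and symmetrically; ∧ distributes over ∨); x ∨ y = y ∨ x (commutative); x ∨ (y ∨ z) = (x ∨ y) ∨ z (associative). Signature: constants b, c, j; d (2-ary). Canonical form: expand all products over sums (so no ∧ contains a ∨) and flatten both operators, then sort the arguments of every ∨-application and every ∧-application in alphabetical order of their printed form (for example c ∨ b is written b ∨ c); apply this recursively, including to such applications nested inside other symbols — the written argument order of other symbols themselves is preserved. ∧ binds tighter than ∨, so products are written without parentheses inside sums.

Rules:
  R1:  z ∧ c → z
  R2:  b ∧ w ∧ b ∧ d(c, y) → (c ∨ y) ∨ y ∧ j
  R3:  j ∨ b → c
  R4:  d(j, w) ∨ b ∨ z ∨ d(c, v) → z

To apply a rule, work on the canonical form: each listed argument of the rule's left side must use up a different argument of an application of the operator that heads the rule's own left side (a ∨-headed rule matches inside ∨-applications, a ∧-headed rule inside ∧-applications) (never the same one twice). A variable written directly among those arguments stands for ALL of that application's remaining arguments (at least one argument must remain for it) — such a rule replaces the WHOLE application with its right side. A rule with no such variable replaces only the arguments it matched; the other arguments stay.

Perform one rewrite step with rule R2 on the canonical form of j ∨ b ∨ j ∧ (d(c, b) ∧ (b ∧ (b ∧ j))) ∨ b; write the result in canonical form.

Canonical form:  b ∨ b ∨ b ∧ b ∧ d(c, b) ∧ j ∧ j ∨ j
R2 matches:  uses b, b, d(c, b);  w := j ∧ j, y := b
The extension variable absorbs all remaining arguments, so the whole application is rewritten.
Giving:  b ∨ b ∨ b ∨ b ∧ j ∨ c ∨ j

Answer: b ∨ b ∨ b ∨ b ∧ j ∨ c ∨ j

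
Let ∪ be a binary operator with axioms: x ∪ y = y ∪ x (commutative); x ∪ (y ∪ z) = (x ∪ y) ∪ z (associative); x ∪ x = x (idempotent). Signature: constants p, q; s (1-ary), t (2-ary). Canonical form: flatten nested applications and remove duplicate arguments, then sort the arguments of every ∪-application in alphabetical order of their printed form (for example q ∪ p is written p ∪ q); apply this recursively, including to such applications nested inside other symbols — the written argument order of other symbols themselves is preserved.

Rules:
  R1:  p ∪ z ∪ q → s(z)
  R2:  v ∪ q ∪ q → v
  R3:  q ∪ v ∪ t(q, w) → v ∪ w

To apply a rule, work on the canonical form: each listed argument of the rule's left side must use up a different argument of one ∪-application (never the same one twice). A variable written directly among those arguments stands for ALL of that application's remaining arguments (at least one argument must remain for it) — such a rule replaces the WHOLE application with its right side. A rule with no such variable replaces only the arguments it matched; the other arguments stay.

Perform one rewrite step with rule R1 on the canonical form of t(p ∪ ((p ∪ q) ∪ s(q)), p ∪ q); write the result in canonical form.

Canonical form:  t(p ∪ q ∪ s(q), p ∪ q)
Match R1:  consume p, q;  z := s(q)
The extension variable absorbs all remaining arguments, so the whole application is rewritten.
Giving:  t(s(s(q)), p ∪ q)

Answer: t(s(s(q)), p ∪ q)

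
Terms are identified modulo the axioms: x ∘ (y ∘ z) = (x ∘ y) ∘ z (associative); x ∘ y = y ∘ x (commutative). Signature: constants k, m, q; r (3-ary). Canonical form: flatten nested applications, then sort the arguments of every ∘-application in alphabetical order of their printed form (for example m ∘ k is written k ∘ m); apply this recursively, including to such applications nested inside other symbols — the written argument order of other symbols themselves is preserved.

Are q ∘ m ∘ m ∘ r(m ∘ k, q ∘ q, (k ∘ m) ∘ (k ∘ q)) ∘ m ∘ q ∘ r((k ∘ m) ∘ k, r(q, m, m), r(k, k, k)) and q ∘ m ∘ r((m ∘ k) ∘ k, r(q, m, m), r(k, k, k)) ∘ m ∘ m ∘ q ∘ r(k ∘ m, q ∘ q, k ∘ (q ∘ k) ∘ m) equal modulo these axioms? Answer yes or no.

Answer: yes — both canonical forms are m ∘ m ∘ m ∘ q ∘ q ∘ r(k ∘ k ∘ m, r(q, m, m), r(k, k, k)) ∘ r(k ∘ m, q ∘ q, k ∘ k ∘ m ∘ q)

Derivation:
Left:  q ∘ m ∘ m ∘ r(m ∘ k, q ∘ q, (k ∘ m) ∘ (k ∘ q)) ∘ m ∘ q ∘ r((k ∘ m) ∘ k, r(q, m, m), r(k, k, k))
  Inside:  r(m ∘ k, q ∘ q, (k ∘ m) ∘ (k ∘ q))  →  r(k ∘ m, q ∘ q, k ∘ k ∘ m ∘ q)
  Inside:  r((k ∘ m) ∘ k, r(q, m, m), r(k, k, k))  →  r(k ∘ k ∘ m, r(q, m, m), r(k, k, k))
  Sort:  m ∘ m ∘ m ∘ q ∘ q ∘ r(k ∘ k ∘ m, r(q, m, m), r(k, k, k)) ∘ r(k ∘ m, q ∘ q, k ∘ k ∘ m ∘ q)
Right:  q ∘ m ∘ r((m ∘ k) ∘ k, r(q, m, m), r(k, k, k)) ∘ m ∘ m ∘ q ∘ r(k ∘ m, q ∘ q, k ∘ (q ∘ k) ∘ m)
  Canonicalize subterm:  r((m ∘ k) ∘ k, r(q, m, m), r(k, k, k))  →  r(k ∘ k ∘ m, r(q, m, m), r(k, k, k))
  Simplify inside:  r(k ∘ m, q ∘ q, k ∘ (q ∘ k) ∘ m)  →  r(k ∘ m, q ∘ q, k ∘ k ∘ m ∘ q)
  Sort:  m ∘ m ∘ m ∘ q ∘ q ∘ r(k ∘ k ∘ m, r(q, m, m), r(k, k, k)) ∘ r(k ∘ m, q ∘ q, k ∘ k ∘ m ∘ q)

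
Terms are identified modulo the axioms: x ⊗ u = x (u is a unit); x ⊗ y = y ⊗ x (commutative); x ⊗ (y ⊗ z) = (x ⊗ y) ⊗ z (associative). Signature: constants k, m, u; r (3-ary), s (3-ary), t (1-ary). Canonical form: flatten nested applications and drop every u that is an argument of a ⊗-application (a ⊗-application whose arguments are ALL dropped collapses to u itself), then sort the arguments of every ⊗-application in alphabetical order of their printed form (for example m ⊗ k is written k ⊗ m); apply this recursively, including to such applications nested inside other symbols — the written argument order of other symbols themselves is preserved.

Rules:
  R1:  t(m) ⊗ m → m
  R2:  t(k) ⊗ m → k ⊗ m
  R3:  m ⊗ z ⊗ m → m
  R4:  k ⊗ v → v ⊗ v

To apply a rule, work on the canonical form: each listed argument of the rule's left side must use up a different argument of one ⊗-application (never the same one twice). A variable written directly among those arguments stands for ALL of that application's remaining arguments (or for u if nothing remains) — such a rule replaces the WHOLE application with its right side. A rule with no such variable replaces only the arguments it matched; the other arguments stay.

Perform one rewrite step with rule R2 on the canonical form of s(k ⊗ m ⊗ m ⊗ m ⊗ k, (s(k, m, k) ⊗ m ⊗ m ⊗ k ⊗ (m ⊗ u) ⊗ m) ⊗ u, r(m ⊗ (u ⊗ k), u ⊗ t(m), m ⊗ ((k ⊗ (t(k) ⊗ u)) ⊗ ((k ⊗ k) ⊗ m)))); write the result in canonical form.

Canonical form:  s(k ⊗ k ⊗ m ⊗ m ⊗ m, k ⊗ m ⊗ m ⊗ m ⊗ m ⊗ s(k, m, k), r(k ⊗ m, t(m), k ⊗ k ⊗ k ⊗ m ⊗ m ⊗ t(k)))
Apply R2:  consuming m, t(k)
Giving:  s(k ⊗ k ⊗ m ⊗ m ⊗ m, k ⊗ m ⊗ m ⊗ m ⊗ m ⊗ s(k, m, k), r(k ⊗ m, t(m), k ⊗ k ⊗ k ⊗ k ⊗ m ⊗ m))

Answer: s(k ⊗ k ⊗ m ⊗ m ⊗ m, k ⊗ m ⊗ m ⊗ m ⊗ m ⊗ s(k, m, k), r(k ⊗ m, t(m), k ⊗ k ⊗ k ⊗ k ⊗ m ⊗ m))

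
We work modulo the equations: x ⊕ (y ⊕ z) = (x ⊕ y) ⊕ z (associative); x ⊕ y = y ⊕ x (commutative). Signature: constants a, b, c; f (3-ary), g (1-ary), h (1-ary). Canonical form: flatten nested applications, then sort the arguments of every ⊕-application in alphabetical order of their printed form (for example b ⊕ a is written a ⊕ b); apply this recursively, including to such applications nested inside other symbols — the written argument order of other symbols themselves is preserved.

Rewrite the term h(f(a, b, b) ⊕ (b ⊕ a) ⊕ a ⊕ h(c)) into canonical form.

Descend into:  f(a, b, b) ⊕ (b ⊕ a) ⊕ a ⊕ h(c)
Un-nest:  f(a, b, b) ⊕ b ⊕ a ⊕ a ⊕ h(c)
Order the arguments:  a ⊕ a ⊕ b ⊕ f(a, b, b) ⊕ h(c)
Rebuild:  h(a ⊕ a ⊕ b ⊕ f(a, b, b) ⊕ h(c))

Answer: h(a ⊕ a ⊕ b ⊕ f(a, b, b) ⊕ h(c))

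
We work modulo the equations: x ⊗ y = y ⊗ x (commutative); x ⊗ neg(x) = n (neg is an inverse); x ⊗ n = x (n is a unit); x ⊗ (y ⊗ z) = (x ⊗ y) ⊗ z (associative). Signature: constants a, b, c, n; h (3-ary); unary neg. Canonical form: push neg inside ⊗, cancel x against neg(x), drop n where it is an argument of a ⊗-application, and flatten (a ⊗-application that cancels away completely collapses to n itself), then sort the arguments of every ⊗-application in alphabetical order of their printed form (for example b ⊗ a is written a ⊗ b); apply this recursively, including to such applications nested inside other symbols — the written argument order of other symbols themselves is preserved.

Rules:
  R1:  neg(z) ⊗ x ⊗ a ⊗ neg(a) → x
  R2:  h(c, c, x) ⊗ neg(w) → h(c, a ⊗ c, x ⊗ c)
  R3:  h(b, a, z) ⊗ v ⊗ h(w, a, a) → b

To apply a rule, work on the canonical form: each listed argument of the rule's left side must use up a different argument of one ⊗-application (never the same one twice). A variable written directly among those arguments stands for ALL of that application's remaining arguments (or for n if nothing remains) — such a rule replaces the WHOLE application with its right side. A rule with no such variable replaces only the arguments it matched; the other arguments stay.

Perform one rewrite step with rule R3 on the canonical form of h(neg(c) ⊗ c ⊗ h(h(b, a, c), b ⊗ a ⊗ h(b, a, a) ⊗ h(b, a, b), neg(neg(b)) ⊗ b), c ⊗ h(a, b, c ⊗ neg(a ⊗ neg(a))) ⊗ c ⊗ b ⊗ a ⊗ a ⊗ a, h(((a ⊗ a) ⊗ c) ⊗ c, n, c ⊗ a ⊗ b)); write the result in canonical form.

Answer: h(h(h(b, a, c), b, b ⊗ b), a ⊗ a ⊗ a ⊗ b ⊗ c ⊗ c ⊗ h(a, b, c), h(a ⊗ a ⊗ c ⊗ c, n, a ⊗ b ⊗ c))

Derivation:
Canonical form:  h(h(h(b, a, c), a ⊗ b ⊗ h(b, a, a) ⊗ h(b, a, b), b ⊗ b), a ⊗ a ⊗ a ⊗ b ⊗ c ⊗ c ⊗ h(a, b, c), h(a ⊗ a ⊗ c ⊗ c, n, a ⊗ b ⊗ c))
Match R3:  consume h(b, a, a), h(b, a, b);  v := a ⊗ b, w := b, z := b
The variable takes the whole remainder — replace the entire application.
Giving:  h(h(h(b, a, c), b, b ⊗ b), a ⊗ a ⊗ a ⊗ b ⊗ c ⊗ c ⊗ h(a, b, c), h(a ⊗ a ⊗ c ⊗ c, n, a ⊗ b ⊗ c))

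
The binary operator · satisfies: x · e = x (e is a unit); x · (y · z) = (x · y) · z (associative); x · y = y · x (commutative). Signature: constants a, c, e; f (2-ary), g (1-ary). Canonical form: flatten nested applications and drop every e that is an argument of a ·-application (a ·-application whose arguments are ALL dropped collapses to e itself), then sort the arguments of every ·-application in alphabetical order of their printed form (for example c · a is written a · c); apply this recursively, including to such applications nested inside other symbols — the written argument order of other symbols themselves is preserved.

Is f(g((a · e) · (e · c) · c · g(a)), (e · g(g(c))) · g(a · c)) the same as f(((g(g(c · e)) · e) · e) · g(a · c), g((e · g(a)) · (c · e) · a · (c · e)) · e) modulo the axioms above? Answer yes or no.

Answer: no — f(g(a · c · c · g(a)), g(a · c) · g(g(c))) vs f(g(a · c) · g(g(c)), g(a · c · c · g(a)))

Derivation:
Left:  f(g((a · e) · (e · c) · c · g(a)), (e · g(g(c))) · g(a · c))
  Work inside:  (e · g(g(c))) · g(a · c)
  Flatten:  e · g(g(c)) · g(a · c)
  Drop the unit:  drop e
  Sort arguments:  g(a · c) · g(g(c))
  Rebuild:  f(g(a · c · c · g(a)), g(a · c) · g(g(c)))
Right:  f(((g(g(c · e)) · e) · e) · g(a · c), g((e · g(a)) · (c · e) · a · (c · e)) · e)
  Descend into:  g((e · g(a)) · (c · e) · a · (c · e)) · e
  Simplify inside:  g((e · g(a)) · (c · e) · a · (c · e))  →  g(a · c · c · g(a))
  Unit:  drop e
  Sort arguments:  g(a · c · c · g(a))
  Reassemble:  f(g(a · c) · g(g(c)), g(a · c · c · g(a)))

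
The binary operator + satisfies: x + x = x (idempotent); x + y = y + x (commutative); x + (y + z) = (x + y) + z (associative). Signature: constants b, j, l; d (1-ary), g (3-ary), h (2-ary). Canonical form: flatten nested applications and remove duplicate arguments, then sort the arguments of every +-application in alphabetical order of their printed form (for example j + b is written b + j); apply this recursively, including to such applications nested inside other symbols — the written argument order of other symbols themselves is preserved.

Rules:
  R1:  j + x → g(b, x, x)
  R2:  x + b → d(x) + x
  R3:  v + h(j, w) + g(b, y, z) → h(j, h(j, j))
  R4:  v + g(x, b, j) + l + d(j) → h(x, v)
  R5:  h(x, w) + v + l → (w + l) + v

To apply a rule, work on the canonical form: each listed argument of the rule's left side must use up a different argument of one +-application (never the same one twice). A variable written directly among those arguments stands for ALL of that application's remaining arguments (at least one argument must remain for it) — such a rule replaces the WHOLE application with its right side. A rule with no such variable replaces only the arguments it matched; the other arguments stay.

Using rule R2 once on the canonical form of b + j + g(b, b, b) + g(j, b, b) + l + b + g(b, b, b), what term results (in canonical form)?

Canonical form:  b + g(b, b, b) + g(j, b, b) + j + l
Match R2:  consume b;  x := g(b, b, b) + g(j, b, b) + j + l
Every leftover argument binds to the variable; the entire application is replaced.
Giving:  d(g(b, b, b) + g(j, b, b) + j + l) + g(b, b, b) + g(j, b, b) + j + l

Answer: d(g(b, b, b) + g(j, b, b) + j + l) + g(b, b, b) + g(j, b, b) + j + l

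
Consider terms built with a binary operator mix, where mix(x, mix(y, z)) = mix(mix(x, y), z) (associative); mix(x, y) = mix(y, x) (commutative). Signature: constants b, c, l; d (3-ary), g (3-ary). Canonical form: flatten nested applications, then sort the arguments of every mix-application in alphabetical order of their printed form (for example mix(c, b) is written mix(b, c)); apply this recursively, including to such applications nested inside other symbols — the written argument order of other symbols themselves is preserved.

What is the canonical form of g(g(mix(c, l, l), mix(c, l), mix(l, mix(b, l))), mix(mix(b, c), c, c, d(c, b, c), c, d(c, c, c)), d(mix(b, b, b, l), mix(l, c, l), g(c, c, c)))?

Answer: g(g(mix(c, l, l), mix(c, l), mix(b, l, l)), mix(b, c, c, c, c, d(c, b, c), d(c, c, c)), d(mix(b, b, b, l), mix(c, l, l), g(c, c, c)))

Derivation:
Descend into:  mix(mix(b, c), c, c, d(c, b, c), c, d(c, c, c))
Flatten:  mix(b, c, c, c, d(c, b, c), c, d(c, c, c))
Order the arguments:  mix(b, c, c, c, c, d(c, b, c), d(c, c, c))
Rebuild:  g(g(mix(c, l, l), mix(c, l), mix(b, l, l)), mix(b, c, c, c, c, d(c, b, c), d(c, c, c)), d(mix(b, b, b, l), mix(c, l, l), g(c, c, c)))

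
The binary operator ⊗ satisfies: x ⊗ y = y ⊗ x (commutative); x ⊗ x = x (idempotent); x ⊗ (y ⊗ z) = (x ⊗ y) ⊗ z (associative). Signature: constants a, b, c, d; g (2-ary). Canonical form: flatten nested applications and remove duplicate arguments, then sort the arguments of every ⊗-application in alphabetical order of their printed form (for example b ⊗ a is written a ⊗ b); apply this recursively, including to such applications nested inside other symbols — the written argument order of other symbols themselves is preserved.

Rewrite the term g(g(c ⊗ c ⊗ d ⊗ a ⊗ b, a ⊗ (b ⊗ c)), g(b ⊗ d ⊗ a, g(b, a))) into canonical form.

Answer: g(g(a ⊗ b ⊗ c ⊗ d, a ⊗ b ⊗ c), g(a ⊗ b ⊗ d, g(b, a)))

Derivation:
Descend into:  c ⊗ c ⊗ d ⊗ a ⊗ b
Idempotence:  drop duplicate c
Sort arguments:  a ⊗ b ⊗ c ⊗ d
Reassemble:  g(g(a ⊗ b ⊗ c ⊗ d, a ⊗ b ⊗ c), g(a ⊗ b ⊗ d, g(b, a)))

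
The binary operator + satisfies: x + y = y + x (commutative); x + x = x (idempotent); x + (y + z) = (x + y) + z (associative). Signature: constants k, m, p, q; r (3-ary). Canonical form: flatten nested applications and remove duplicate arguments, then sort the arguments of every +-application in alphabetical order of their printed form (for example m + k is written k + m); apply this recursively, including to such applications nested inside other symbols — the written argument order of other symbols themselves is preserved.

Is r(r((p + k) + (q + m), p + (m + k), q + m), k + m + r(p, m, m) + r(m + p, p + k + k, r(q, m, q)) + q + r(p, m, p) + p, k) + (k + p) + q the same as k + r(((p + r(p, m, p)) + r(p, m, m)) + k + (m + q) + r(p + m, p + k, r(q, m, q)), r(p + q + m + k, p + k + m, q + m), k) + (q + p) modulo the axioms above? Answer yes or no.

Left:  r(r((p + k) + (q + m), p + (m + k), q + m), k + m + r(p, m, m) + r(m + p, p + k + k, r(q, m, q)) + q + r(p, m, p) + p, k) + (k + p) + q
  Flatten:  r(r((p + k) + (q + m), p + (m + k), q + m), k + m + r(p, m, m) + r(m + p, p + k + k, r(q, m, q)) + q + r(p, m, p) + p, k) + k + p + q
  Simplify inside:  r(r((p + k) + (q + m), p + (m + k), q + m), k + m + r(p, m, m) + r(m + p, p + k + k, r(q, m, q)) + q + r(p, m, p) + p, k)  →  r(r(k + m + p + q, k + m + p, m + q), k + m + p + q + r(m + p, k + p, r(q, m, q)) + r(p, m, m) + r(p, m, p), k)
  Sort arguments:  k + p + q + r(r(k + m + p + q, k + m + p, m + q), k + m + p + q + r(m + p, k + p, r(q, m, q)) + r(p, m, m) + r(p, m, p), k)
Right:  k + r(((p + r(p, m, p)) + r(p, m, m)) + k + (m + q) + r(p + m, p + k, r(q, m, q)), r(p + q + m + k, p + k + m, q + m), k) + (q + p)
  Un-nest:  k + r(((p + r(p, m, p)) + r(p, m, m)) + k + (m + q) + r(p + m, p + k, r(q, m, q)), r(p + q + m + k, p + k + m, q + m), k) + q + p
  Canonicalize subterm:  r(((p + r(p, m, p)) + r(p, m, m)) + k + (m + q) + r(p + m, p + k, r(q, m, q)), r(p + q + m + k, p + k + m, q + m), k)  →  r(k + m + p + q + r(m + p, k + p, r(q, m, q)) + r(p, m, m) + r(p, m, p), r(k + m + p + q, k + m + p, m + q), k)
  Sort:  k + p + q + r(k + m + p + q + r(m + p, k + p, r(q, m, q)) + r(p, m, m) + r(p, m, p), r(k + m + p + q, k + m + p, m + q), k)

Answer: no — k + p + q + r(r(k + m + p + q, k + m + p, m + q), k + m + p + q + r(m + p, k + p, r(q, m, q)) + r(p, m, m) + r(p, m, p), k) vs k + p + q + r(k + m + p + q + r(m + p, k + p, r(q, m, q)) + r(p, m, m) + r(p, m, p), r(k + m + p + q, k + m + p, m + q), k)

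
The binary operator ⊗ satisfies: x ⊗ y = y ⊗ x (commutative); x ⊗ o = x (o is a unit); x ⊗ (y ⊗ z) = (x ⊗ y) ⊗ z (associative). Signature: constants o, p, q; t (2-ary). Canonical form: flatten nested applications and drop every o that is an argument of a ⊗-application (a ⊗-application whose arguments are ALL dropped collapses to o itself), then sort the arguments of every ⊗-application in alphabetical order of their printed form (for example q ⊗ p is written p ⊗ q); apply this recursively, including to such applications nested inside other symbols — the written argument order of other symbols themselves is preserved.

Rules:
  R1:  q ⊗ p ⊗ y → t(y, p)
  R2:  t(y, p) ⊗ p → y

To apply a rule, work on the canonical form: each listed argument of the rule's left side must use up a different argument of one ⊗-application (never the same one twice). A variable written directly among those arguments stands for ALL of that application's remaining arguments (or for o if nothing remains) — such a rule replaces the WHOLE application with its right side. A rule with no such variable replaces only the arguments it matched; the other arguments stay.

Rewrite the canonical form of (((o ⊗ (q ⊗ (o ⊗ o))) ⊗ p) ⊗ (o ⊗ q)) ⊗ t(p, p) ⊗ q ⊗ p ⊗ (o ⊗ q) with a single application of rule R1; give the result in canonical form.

Canonical form:  p ⊗ p ⊗ q ⊗ q ⊗ q ⊗ q ⊗ t(p, p)
Match R1:  consume p, q;  y := p ⊗ q ⊗ q ⊗ q ⊗ t(p, p)
Every leftover argument binds to the variable; the entire application is replaced.
Giving:  t(p ⊗ q ⊗ q ⊗ q ⊗ t(p, p), p)

Answer: t(p ⊗ q ⊗ q ⊗ q ⊗ t(p, p), p)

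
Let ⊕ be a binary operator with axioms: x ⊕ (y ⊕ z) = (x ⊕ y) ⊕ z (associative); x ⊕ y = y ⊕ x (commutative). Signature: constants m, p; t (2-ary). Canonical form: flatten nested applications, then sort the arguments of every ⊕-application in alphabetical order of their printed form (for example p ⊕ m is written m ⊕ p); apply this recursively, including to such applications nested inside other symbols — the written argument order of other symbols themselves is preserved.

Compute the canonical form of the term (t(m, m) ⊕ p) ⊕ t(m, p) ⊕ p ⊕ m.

Un-nest:  t(m, m) ⊕ p ⊕ t(m, p) ⊕ p ⊕ m
Sort:  m ⊕ p ⊕ p ⊕ t(m, m) ⊕ t(m, p)

Answer: m ⊕ p ⊕ p ⊕ t(m, m) ⊕ t(m, p)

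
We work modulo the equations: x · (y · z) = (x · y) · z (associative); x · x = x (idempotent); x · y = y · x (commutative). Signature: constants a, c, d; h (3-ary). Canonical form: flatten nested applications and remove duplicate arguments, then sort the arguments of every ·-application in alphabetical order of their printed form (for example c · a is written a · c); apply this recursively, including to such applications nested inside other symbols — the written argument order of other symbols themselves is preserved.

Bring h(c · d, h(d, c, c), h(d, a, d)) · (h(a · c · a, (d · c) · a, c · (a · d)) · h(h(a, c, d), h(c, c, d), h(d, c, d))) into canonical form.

Merge nested applications:  h(c · d, h(d, c, c), h(d, a, d)) · h(a · c · a, (d · c) · a, c · (a · d)) · h(h(a, c, d), h(c, c, d), h(d, c, d))
Inside:  h(a · c · a, (d · c) · a, c · (a · d))  →  h(a · c, a · c · d, a · c · d)
Sort:  h(a · c, a · c · d, a · c · d) · h(c · d, h(d, c, c), h(d, a, d)) · h(h(a, c, d), h(c, c, d), h(d, c, d))

Answer: h(a · c, a · c · d, a · c · d) · h(c · d, h(d, c, c), h(d, a, d)) · h(h(a, c, d), h(c, c, d), h(d, c, d))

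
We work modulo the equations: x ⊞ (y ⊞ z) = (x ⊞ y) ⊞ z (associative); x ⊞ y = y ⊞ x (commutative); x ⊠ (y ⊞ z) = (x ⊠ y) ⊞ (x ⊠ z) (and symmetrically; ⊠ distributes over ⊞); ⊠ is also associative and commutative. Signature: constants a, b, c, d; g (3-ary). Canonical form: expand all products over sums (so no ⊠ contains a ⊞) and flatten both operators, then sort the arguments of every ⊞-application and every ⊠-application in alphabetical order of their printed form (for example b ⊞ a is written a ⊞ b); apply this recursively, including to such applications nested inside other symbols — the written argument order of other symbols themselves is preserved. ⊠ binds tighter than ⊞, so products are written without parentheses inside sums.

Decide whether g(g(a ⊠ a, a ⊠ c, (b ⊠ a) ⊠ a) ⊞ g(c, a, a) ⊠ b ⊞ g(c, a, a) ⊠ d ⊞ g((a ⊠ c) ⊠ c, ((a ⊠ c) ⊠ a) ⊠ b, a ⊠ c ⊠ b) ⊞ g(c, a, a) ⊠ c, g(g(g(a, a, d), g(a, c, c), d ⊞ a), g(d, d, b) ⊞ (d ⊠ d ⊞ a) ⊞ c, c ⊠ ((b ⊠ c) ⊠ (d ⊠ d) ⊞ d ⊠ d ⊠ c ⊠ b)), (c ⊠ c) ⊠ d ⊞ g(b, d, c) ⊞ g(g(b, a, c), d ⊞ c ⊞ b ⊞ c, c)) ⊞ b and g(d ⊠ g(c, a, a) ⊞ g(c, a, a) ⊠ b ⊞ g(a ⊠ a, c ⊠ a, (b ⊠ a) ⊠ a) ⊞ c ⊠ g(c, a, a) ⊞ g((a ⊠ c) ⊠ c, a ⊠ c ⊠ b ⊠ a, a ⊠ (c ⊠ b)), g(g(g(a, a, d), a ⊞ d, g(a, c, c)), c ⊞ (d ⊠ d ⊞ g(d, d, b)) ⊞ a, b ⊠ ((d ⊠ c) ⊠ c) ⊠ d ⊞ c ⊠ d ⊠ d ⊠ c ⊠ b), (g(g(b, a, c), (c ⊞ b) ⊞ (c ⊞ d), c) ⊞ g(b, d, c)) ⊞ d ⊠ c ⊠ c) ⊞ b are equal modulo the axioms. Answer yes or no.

Answer: no — b ⊞ g(b ⊠ g(c, a, a) ⊞ c ⊠ g(c, a, a) ⊞ d ⊠ g(c, a, a) ⊞ g(a ⊠ a, a ⊠ c, a ⊠ a ⊠ b) ⊞ g(a ⊠ c ⊠ c, a ⊠ a ⊠ b ⊠ c, a ⊠ b ⊠ c), g(g(g(a, a, d), g(a, c, c), a ⊞ d), a ⊞ c ⊞ d ⊠ d ⊞ g(d, d, b), b ⊠ c ⊠ c ⊠ d ⊠ d ⊞ b ⊠ c ⊠ c ⊠ d ⊠ d), c ⊠ c ⊠ d ⊞ g(b, d, c) ⊞ g(g(b, a, c), b ⊞ c ⊞ c ⊞ d, c)) vs b ⊞ g(b ⊠ g(c, a, a) ⊞ c ⊠ g(c, a, a) ⊞ d ⊠ g(c, a, a) ⊞ g(a ⊠ a, a ⊠ c, a ⊠ a ⊠ b) ⊞ g(a ⊠ c ⊠ c, a ⊠ a ⊠ b ⊠ c, a ⊠ b ⊠ c), g(g(g(a, a, d), a ⊞ d, g(a, c, c)), a ⊞ c ⊞ d ⊠ d ⊞ g(d, d, b), b ⊠ c ⊠ c ⊠ d ⊠ d ⊞ b ⊠ c ⊠ c ⊠ d ⊠ d), c ⊠ c ⊠ d ⊞ g(b, d, c) ⊞ g(g(b, a, c), b ⊞ c ⊞ c ⊞ d, c))

Derivation:
Left:  g(g(a ⊠ a, a ⊠ c, (b ⊠ a) ⊠ a) ⊞ g(c, a, a) ⊠ b ⊞ g(c, a, a) ⊠ d ⊞ g((a ⊠ c) ⊠ c, ((a ⊠ c) ⊠ a) ⊠ b, a ⊠ c ⊠ b) ⊞ g(c, a, a) ⊠ c, g(g(g(a, a, d), g(a, c, c), d ⊞ a), g(d, d, b) ⊞ (d ⊠ d ⊞ a) ⊞ c, c ⊠ ((b ⊠ c) ⊠ (d ⊠ d) ⊞ d ⊠ d ⊠ c ⊠ b)), (c ⊠ c) ⊠ d ⊞ g(b, d, c) ⊞ g(g(b, a, c), d ⊞ c ⊞ b ⊞ c, c)) ⊞ b
  Expand:  g(b ⊠ g(c, a, a) ⊞ c ⊠ g(c, a, a) ⊞ d ⊠ g(c, a, a) ⊞ g(a ⊠ a, a ⊠ c, a ⊠ a ⊠ b) ⊞ g(a ⊠ c ⊠ c, a ⊠ a ⊠ b ⊠ c, a ⊠ b ⊠ c), g(g(g(a, a, d), g(a, c, c), a ⊞ d), a ⊞ c ⊞ d ⊠ d ⊞ g(d, d, b), b ⊠ c ⊠ c ⊠ d ⊠ d ⊞ b ⊠ c ⊠ c ⊠ d ⊠ d), c ⊠ c ⊠ d ⊞ g(b, d, c) ⊞ g(g(b, a, c), b ⊞ c ⊞ c ⊞ d, c)) ⊞ b
  Order the arguments:  b ⊞ g(b ⊠ g(c, a, a) ⊞ c ⊠ g(c, a, a) ⊞ d ⊠ g(c, a, a) ⊞ g(a ⊠ a, a ⊠ c, a ⊠ a ⊠ b) ⊞ g(a ⊠ c ⊠ c, a ⊠ a ⊠ b ⊠ c, a ⊠ b ⊠ c), g(g(g(a, a, d), g(a, c, c), a ⊞ d), a ⊞ c ⊞ d ⊠ d ⊞ g(d, d, b), b ⊠ c ⊠ c ⊠ d ⊠ d ⊞ b ⊠ c ⊠ c ⊠ d ⊠ d), c ⊠ c ⊠ d ⊞ g(b, d, c) ⊞ g(g(b, a, c), b ⊞ c ⊞ c ⊞ d, c))
Right:  g(d ⊠ g(c, a, a) ⊞ g(c, a, a) ⊠ b ⊞ g(a ⊠ a, c ⊠ a, (b ⊠ a) ⊠ a) ⊞ c ⊠ g(c, a, a) ⊞ g((a ⊠ c) ⊠ c, a ⊠ c ⊠ b ⊠ a, a ⊠ (c ⊠ b)), g(g(g(a, a, d), a ⊞ d, g(a, c, c)), c ⊞ (d ⊠ d ⊞ g(d, d, b)) ⊞ a, b ⊠ ((d ⊠ c) ⊠ c) ⊠ d ⊞ c ⊠ d ⊠ d ⊠ c ⊠ b), (g(g(b, a, c), (c ⊞ b) ⊞ (c ⊞ d), c) ⊞ g(b, d, c)) ⊞ d ⊠ c ⊠ c) ⊞ b
  Flatten:  g(b ⊠ g(c, a, a) ⊞ c ⊠ g(c, a, a) ⊞ d ⊠ g(c, a, a) ⊞ g(a ⊠ a, a ⊠ c, a ⊠ a ⊠ b) ⊞ g(a ⊠ c ⊠ c, a ⊠ a ⊠ b ⊠ c, a ⊠ b ⊠ c), g(g(g(a, a, d), a ⊞ d, g(a, c, c)), a ⊞ c ⊞ d ⊠ d ⊞ g(d, d, b), b ⊠ c ⊠ c ⊠ d ⊠ d ⊞ b ⊠ c ⊠ c ⊠ d ⊠ d), c ⊠ c ⊠ d ⊞ g(b, d, c) ⊞ g(g(b, a, c), b ⊞ c ⊞ c ⊞ d, c)) ⊞ b
  Order the arguments:  b ⊞ g(b ⊠ g(c, a, a) ⊞ c ⊠ g(c, a, a) ⊞ d ⊠ g(c, a, a) ⊞ g(a ⊠ a, a ⊠ c, a ⊠ a ⊠ b) ⊞ g(a ⊠ c ⊠ c, a ⊠ a ⊠ b ⊠ c, a ⊠ b ⊠ c), g(g(g(a, a, d), a ⊞ d, g(a, c, c)), a ⊞ c ⊞ d ⊠ d ⊞ g(d, d, b), b ⊠ c ⊠ c ⊠ d ⊠ d ⊞ b ⊠ c ⊠ c ⊠ d ⊠ d), c ⊠ c ⊠ d ⊞ g(b, d, c) ⊞ g(g(b, a, c), b ⊞ c ⊞ c ⊞ d, c))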